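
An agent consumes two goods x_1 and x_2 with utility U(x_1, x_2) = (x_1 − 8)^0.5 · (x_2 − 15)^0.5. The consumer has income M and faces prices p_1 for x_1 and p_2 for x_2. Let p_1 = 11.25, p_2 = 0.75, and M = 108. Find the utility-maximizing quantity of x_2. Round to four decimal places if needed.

After buying the subsistence bundle (8, 15), a share 0.5 of the remaining income goes to x_1: x_1* = 8 + 0.5·(M − 8p_1 − 15p_2)/p_1.
Discretionary income = 108 − 8·11.25 − 15·0.75 = 6.75; x_2* = 15 + 0.5·6.75/0.75 = 19.5.

x_2* = 19.5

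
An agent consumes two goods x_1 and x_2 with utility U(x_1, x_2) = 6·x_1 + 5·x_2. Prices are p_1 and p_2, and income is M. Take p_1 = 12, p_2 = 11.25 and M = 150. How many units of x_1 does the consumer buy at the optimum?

x_1* = 12.5

Perfect substitutes: compare marginal utility per dollar. 6/p_1 vs 5/p_2 → 0.5 vs 0.4444.
x_1 gives more utility per dollar, so spend all income on x_1: x_1* = M/p_1, x_2* = 0.
Numerically: x_1* = 12.5, x_2* = 0.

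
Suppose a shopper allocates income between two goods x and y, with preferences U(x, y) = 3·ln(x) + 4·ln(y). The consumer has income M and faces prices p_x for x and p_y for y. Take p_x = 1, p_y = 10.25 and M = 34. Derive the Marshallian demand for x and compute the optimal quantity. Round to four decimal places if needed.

x* = 14.5714

MU_x/MU_y = (3·y)/(4·x); tangency sets this equal to p_x/p_y.
So 3·p_y·y = 4·p_x·x; combined with the budget, a share 3/7 of income goes to x.
Demand: x*(p_x,p_y,M) = 3/7·M/p_x and y* = 4/7·M/p_y.
At p_x=1, p_y=10.25, M=34: x* = 3/7·34/1 = 14.5714.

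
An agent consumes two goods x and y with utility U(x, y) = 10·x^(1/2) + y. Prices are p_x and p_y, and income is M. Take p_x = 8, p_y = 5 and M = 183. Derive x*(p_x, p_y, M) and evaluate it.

x* = 9.7656

Plugging in: x* = (5·5/8)² = 9.7656.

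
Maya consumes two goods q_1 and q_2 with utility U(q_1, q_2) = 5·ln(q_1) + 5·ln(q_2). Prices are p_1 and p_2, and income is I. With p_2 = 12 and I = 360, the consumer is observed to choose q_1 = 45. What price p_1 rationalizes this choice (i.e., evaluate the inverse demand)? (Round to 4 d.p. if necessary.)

p_1 = 4

MU_q_1/MU_q_2 = (5·q_2)/(5·q_1); tangency sets this equal to p_1/p_2.
Rearranging, p_2·q_2 = p_1·q_1. Substituting into the budget gives p_1·q_1·(1 + 1) = I.
Demand: q_1*(p_1,p_2,I) = 0.5·I/p_1 and q_2* = 0.5·I/p_2.
Set q_1* = 45 in the demand function and solve for p_1: p_1 = 4.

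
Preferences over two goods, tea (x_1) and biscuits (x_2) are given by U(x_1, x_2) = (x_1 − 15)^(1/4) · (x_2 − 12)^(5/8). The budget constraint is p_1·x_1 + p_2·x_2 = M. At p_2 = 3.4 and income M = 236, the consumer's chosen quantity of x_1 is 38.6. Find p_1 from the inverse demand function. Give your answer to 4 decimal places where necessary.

p_1 = 2

MRS = (2/5)·(x_2−12)/(x_1−15). Tangency with p_1/p_2 gives x_2−12 = (5/2)·(p_1/p_2)·(x_1−15).
Substituting into the budget: x_1* = 15 + 2/7·(M − 15·p_1 − 12·p_2)/p_1, and x_2* = 12 + 5/7·(…)/p_2.
Set x_1* = 38.6 in the demand function and solve for p_1: p_1 = 2.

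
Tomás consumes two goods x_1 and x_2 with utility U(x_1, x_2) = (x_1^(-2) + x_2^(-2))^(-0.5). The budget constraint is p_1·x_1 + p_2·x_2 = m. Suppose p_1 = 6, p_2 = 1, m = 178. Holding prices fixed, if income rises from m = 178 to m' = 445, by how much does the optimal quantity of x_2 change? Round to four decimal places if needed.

From the CES first-order condition, (x_2/x_1)^(3) = p_1/p_2.
Hence x_2/x_1 = (p_1/p_2)^(1/(3)), i.e. raised to the 1/3 power.
With the ratio pinned down, the budget gives x_1* = m/(p_1 + p_2·(x_2/x_1)) and x_2* = (x_2/x_1)·x_1*.
Numerically x_2/x_1 = 1.817121, so x_1* = 178/(6 + 1·1.817121) = 22.7705 and x_2* = 1.817121·22.7705 = 41.3768.
At m' = 445: x_2* = 103.442. Change: 103.442 − 41.3768 = 62.0652.

Δx_2* = 62.0652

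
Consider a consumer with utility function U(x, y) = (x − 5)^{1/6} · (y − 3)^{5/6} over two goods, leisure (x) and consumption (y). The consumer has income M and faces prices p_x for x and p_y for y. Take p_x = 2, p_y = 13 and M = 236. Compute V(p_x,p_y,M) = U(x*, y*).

Let x' = x−5, y' = y−3. MRS = (1/5)·y'/x' = p_x/p_y.
Substituting into the budget: x* = 5 + 1/6·(M − 5·p_x − 3·p_y)/p_x, and y* = 3 + 5/6·(…)/p_y.
Discretionary income = 236 − 5·2 − 3·13 = 187; x* = 5 + 1/6·187/2 = 20.5833; y* = 3 + 5/6·187/13 = 14.9872.
Utility at the optimum: U(20.5833, 14.9872) = 12.523.

V = 12.523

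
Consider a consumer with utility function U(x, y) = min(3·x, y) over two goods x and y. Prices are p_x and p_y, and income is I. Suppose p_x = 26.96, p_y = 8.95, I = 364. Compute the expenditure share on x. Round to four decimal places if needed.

share on x = 0.501

Leontief preferences: the optimum is at the kink where x/1 = y/3, i.e. y = 3·x.
Budget: p_x·x + p_y·3·x = I, so (p_x + 3·p_y)·x = I.
Demand: x*(p_x,p_y,I) = I/(p_x + 3·p_y), y* = 3·I/(p_x + 3·p_y).
Here 26.96 + 3·8.95 = 53.81, giving x* = 6.7645 and y* = 20.2936.
Expenditure on x: 26.96·6.7645 = 182.372; share = 0.501.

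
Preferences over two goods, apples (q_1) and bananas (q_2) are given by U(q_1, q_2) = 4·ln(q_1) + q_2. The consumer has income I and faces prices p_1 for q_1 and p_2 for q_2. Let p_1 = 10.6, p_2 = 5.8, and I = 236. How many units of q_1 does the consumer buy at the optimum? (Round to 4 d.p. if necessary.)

q_1* = 2.1887

MU_q_1 = 4/q_1, MU_q_2 = 1. Tangency: 4/q_1 = p_1/p_2.
So q_1*(p_1,p_2) = 4·p_2/p_1, independent of income; and q_2* = (I − 4·p_2)/p_2.
At the given prices: q_1* = 4·5.8/10.6 = 2.1887.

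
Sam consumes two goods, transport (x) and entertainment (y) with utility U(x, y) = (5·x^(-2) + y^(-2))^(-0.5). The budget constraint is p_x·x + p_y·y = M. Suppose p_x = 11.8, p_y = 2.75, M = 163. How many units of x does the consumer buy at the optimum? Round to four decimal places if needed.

x* = 11.309

MRS = MU_x/MU_y = 5·(y/x)^(3). Set equal to p_x/p_y.
Hence y/x = ((1/5)·p_x/p_y)^(1/(3)), i.e. raised to the 1/3 power.
With the ratio pinned down, the budget gives x* = M/(p_x + p_y·(y/x)) and y* = (y/x)·x*.
Numerically y/x = 0.950298, so x* = 163/(11.8 + 2.75·0.950298) = 11.309.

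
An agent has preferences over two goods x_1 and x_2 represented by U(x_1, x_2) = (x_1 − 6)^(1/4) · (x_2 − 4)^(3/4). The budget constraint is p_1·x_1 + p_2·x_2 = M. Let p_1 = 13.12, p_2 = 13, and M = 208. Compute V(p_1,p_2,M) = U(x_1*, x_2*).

Let x_1' = x_1−6, x_2' = x_2−4. MRS = (1/3)·x_2'/x_1' = p_1/p_2.
After buying the subsistence bundle (6, 4), a share 0.25 of the remaining income goes to x_1: x_1* = 6 + 0.25·(M − 6p_1 − 4p_2)/p_1.
Discretionary income = 208 − 6·13.12 − 4·13 = 77.28; x_1* = 6 + 0.25·77.28/13.12 = 7.4726; x_2* = 4 + 0.75·77.28/13 = 8.4585.
Utility at the optimum: U(7.4726, 8.4585) = 3.3799.

V = 3.3799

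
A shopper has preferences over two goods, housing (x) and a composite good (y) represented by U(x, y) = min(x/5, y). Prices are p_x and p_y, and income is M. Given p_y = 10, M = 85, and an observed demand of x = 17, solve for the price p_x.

With perfect complements, no substitution: consume in ratio x:y = 5:1.
Budget: p_x·x + p_y·(1/5)·x = M, so (5·p_x + p_y)·x = 5·M.
Demand: x*(p_x,p_y,M) = 5·M/(5·p_x + p_y), y* = M/(5·p_x + p_y).
Set x* = 17 in the demand function and solve for p_x: p_x = 3.

p_x = 3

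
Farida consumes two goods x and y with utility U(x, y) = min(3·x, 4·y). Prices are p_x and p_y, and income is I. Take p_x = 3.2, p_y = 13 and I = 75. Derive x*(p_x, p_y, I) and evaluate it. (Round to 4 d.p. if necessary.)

x* = 5.7915

Leontief preferences: the optimum is at the kink where x/4 = y/3, i.e. y = (3/4)·x.
Budget: p_x·x + p_y·(3/4)·x = I, so (4·p_x + 3·p_y)·x = 4·I.
Demand: x*(p_x,p_y,I) = 4·I/(4·p_x + 3·p_y), y* = 3·I/(4·p_x + 3·p_y).
Here 4·3.2 + 3·13 = 51.8, giving x* = 5.7915.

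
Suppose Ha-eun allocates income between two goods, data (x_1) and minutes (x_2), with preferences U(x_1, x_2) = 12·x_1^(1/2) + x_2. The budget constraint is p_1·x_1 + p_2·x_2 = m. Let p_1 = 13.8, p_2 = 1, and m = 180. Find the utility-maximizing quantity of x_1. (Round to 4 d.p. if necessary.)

Solve: √x_1 = 6·p_2/p_1, so x_1*(p_1,p_2) = (6·p_2/p_1)², and x_2* = (m − p_1·x_1*)/p_2.
Plugging in: x_1* = (6·1/13.8)² = 0.189.

x_1* = 0.189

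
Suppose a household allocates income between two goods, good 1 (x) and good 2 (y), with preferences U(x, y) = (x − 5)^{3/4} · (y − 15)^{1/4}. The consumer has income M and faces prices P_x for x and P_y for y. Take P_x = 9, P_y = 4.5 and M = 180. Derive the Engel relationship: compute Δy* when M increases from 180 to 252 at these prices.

After buying the subsistence bundle (5, 15), a share 0.75 of the remaining income goes to x: x* = 5 + 0.75·(M − 5P_x − 15P_y)/P_x.
Discretionary income = 180 − 5·9 − 15·4.5 = 67.5; y* = 15 + 0.25·67.5/4.5 = 18.75.
At M' = 252: y* = 22.75. Change: 22.75 − 18.75 = 4.

Δy* = 4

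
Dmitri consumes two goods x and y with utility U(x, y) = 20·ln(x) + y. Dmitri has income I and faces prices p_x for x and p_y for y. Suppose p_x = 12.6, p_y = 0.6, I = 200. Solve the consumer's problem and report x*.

x* = 0.9524

So x*(p_x,p_y) = 20·p_y/p_x, independent of income; and y* = (I − 20·p_y)/p_y.
At the given prices: x* = 20·0.6/12.6 = 0.9524.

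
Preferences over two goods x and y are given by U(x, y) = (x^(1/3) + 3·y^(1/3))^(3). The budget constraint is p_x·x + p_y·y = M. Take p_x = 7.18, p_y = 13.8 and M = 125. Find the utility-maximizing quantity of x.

x* = 3.6667

MU_x ∝ x^(-2/3), MU_y ∝ 3·y^(-2/3), so MRS = (1/3)·(y/x)^(2/3) = p_x/p_y.
Hence y/x = (3·p_x/p_y)^(1/(2/3)), i.e. raised to the 1.5 power.
With the ratio pinned down, the budget gives x* = M/(p_x + p_y·(y/x)) and y* = (y/x)·x*.
Numerically y/x = 1.950069, so x* = 125/(7.18 + 13.8·1.950069) = 3.6667.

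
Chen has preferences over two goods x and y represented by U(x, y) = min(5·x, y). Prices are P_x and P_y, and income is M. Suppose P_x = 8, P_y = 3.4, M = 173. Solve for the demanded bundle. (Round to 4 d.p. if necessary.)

Leontief preferences: the optimum is at the kink where x/1 = y/5, i.e. y = 5·x.
Budget: P_x·x + P_y·5·x = M, so (P_x + 5·P_y)·x = M.
Demand: x*(P_x,P_y,M) = M/(P_x + 5·P_y), y* = 5·M/(P_x + 5·P_y).
Here 8 + 5·3.4 = 25, giving x* = 6.92 and y* = 34.6.

x* = 6.92, y* = 34.6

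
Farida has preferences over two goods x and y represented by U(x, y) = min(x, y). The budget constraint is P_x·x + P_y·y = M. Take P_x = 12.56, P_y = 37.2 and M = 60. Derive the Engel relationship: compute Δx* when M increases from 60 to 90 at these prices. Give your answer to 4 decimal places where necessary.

Δx* = 0.6029

With perfect complements, no substitution: consume in ratio x:y = 1:1.
Budget: P_x·x + P_y·x = M, so (P_x + P_y)·x = M.
Demand: x*(P_x,P_y,M) = M/(P_x + P_y), y* = M/(P_x + P_y).
Here 12.56 + 37.2 = 49.76, giving x* = 1.2058.
At M' = 90: x* = 1.8087. Change: 1.8087 − 1.2058 = 0.6029.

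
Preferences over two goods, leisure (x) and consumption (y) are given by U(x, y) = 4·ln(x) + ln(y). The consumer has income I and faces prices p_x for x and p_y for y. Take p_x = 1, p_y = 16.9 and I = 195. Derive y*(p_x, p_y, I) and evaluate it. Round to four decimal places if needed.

Tangency: MRS = 4·y/x = p_x/p_y.
So 4·p_y·y = p_x·x; combined with the budget, a share 0.8 of income goes to x.
Demand: x*(p_x,p_y,I) = 0.8·I/p_x and y* = 0.2·I/p_y.
At p_x=1, p_y=16.9, I=195: y* = 0.2·195/16.9 = 2.3077.

y* = 2.3077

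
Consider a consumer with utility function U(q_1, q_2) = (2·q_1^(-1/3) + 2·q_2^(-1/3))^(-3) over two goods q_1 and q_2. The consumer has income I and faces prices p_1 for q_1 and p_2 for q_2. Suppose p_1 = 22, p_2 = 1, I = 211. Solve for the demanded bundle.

MU_q_1 ∝ 2·q_1^(-4/3), MU_q_2 ∝ 2·q_2^(-4/3), so MRS = (q_2/q_1)^(4/3) = p_1/p_2.
Solve for the ratio: q_2/q_1 = [p_1/p_2]^(0.75).
With the ratio pinned down, the budget gives q_1* = I/(p_1 + p_2·(q_2/q_1)) and q_2* = (q_2/q_1)·q_1*.
Numerically q_2/q_1 = 10.158206, so q_1* = 211/(22 + 1·10.158206) = 6.5613 and q_2* = 10.158206·6.5613 = 66.6512.

q_1* = 6.5613, q_2* = 66.6512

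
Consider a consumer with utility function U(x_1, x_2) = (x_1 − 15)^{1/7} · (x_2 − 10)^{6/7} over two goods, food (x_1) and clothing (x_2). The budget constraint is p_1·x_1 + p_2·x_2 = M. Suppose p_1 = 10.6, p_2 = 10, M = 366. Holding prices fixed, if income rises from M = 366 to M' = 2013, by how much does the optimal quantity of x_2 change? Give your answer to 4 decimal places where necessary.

Substituting into the budget: x_1* = 15 + 1/7·(M − 15·p_1 − 10·p_2)/p_1, and x_2* = 10 + 6/7·(…)/p_2.
Discretionary income = 366 − 15·10.6 − 10·10 = 107; x_2* = 10 + 6/7·107/10 = 19.1714.
At M' = 2013: x_2* = 160.3429. Change: 160.3429 − 19.1714 = 141.1714.

Δx_2* = 141.1714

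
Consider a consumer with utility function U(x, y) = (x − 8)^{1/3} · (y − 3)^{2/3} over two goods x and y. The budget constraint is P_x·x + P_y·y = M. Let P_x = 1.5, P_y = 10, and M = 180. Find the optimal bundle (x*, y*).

MRS = (1/2)·(y−3)/(x−8). Tangency with P_x/P_y gives y−3 = 2·(P_x/P_y)·(x−8).
Substituting into the budget: x* = 8 + 1/3·(M − 8·P_x − 3·P_y)/P_x, and y* = 3 + 2/3·(…)/P_y.
Discretionary income = 180 − 8·1.5 − 3·10 = 138; x* = 8 + 1/3·138/1.5 = 38.6667; y* = 3 + 2/3·138/10 = 12.2.

x* = 38.6667, y* = 12.2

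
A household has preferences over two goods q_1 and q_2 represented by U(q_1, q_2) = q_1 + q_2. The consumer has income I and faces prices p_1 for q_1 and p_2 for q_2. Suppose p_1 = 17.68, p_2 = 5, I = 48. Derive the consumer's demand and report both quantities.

Linear utility — the consumer picks whichever good has higher MU/price: 1/17.68 = 0.0566 vs 1/5 = 0.2.
q_2 gives more utility per dollar, so spend all income on q_2: q_2* = I/p_2, q_1* = 0.
Numerically: q_1* = 0, q_2* = 9.6.

q_1* = 0, q_2* = 9.6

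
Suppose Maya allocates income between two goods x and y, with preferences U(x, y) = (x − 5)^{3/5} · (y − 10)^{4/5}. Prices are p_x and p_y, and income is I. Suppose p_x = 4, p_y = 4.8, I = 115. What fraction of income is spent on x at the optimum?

This is Cobb-Douglas in (x−5, y−10): tangency gives 0.6·p_y·(y−10) = 0.8·p_x·(x−5).
Substituting into the budget: x* = 5 + 3/7·(I − 5·p_x − 10·p_y)/p_x, and y* = 10 + 4/7·(…)/p_y.
Discretionary income = 115 − 5·4 − 10·4.8 = 47; x* = 5 + 3/7·47/4 = 10.0357; y* = 10 + 4/7·47/4.8 = 15.5952.
Expenditure on x: 4·10.0357 = 40.1429; share = 0.3491.

share on x = 0.3491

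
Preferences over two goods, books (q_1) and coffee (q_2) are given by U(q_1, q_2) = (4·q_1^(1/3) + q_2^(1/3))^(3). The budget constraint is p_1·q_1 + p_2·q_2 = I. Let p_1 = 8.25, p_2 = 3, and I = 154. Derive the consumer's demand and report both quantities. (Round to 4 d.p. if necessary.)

With the ratio pinned down, the budget gives q_1* = I/(p_1 + p_2·(q_2/q_1)) and q_2* = (q_2/q_1)·q_1*.
Numerically q_2/q_1 = 0.570045, so q_1* = 154/(8.25 + 3·0.570045) = 15.4616 and q_2* = 0.570045·15.4616 = 8.8138.

q_1* = 15.4616, q_2* = 8.8138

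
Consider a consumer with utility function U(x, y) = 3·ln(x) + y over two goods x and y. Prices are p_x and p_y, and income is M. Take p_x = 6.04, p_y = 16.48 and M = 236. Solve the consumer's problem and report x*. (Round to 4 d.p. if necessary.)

x* = 8.1854

MU_x = 3/x, MU_y = 1. Tangency: 3/x = p_x/p_y.
So x*(p_x,p_y) = 3·p_y/p_x, independent of income; and y* = (M − 3·p_y)/p_y.
At the given prices: x* = 3·16.48/6.04 = 8.1854.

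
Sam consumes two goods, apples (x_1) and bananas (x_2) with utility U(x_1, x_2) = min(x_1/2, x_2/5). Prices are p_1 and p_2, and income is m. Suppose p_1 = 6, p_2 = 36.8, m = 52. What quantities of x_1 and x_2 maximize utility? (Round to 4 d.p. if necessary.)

Leontief preferences: the optimum is at the kink where x_1/2 = x_2/5, i.e. x_2 = (5/2)·x_1.
Budget: p_1·x_1 + p_2·(5/2)·x_1 = m, so (2·p_1 + 5·p_2)·x_1 = 2·m.
Demand: x_1*(p_1,p_2,m) = 2·m/(2·p_1 + 5·p_2), x_2* = 5·m/(2·p_1 + 5·p_2).
Here 2·6 + 5·36.8 = 196, giving x_1* = 0.5306 and x_2* = 1.3265.

x_1* = 0.5306, x_2* = 1.3265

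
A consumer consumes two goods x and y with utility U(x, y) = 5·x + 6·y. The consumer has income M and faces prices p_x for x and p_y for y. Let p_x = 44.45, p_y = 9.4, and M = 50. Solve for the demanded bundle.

x* = 0, y* = 5.3191

Linear utility — the consumer picks whichever good has higher MU/price: 5/44.45 = 0.1125 vs 6/9.4 = 0.6383.
y gives more utility per dollar, so spend all income on y: y* = M/p_y, x* = 0.
Numerically: x* = 0, y* = 5.3191.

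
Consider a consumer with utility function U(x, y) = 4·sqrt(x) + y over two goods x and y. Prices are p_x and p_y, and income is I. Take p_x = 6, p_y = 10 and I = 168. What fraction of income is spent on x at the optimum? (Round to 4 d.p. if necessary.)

MU_x = 2/√x, MU_y = 1. Tangency: 2/√x = p_x/p_y.
Thus x* = (2·p_y/p_x)² — independent of I — with the rest of income spent on y.
Plugging in: x* = (2·10/6)² = 11.1111, y* = 10.1333.
Expenditure on x: 6·11.1111 = 66.6667; share = 0.3968.

share on x = 0.3968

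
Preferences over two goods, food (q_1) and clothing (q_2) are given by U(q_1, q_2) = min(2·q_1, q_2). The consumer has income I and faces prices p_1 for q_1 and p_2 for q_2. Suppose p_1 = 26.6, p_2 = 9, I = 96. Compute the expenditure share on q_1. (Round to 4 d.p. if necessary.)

share on q_1 = 0.5964

With perfect complements, no substitution: consume in ratio q_1:q_2 = 1:2.
Budget: p_1·q_1 + p_2·2·q_1 = I, so (p_1 + 2·p_2)·q_1 = I.
Demand: q_1*(p_1,p_2,I) = I/(p_1 + 2·p_2), q_2* = 2·I/(p_1 + 2·p_2).
Here 26.6 + 2·9 = 44.6, giving q_1* = 2.1525 and q_2* = 4.3049.
Expenditure on q_1: 26.6·2.1525 = 57.2556; share = 0.5964.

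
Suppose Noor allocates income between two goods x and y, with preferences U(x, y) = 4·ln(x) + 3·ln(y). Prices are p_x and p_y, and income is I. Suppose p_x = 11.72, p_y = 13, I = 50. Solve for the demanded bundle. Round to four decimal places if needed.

x* = 2.4378, y* = 1.6484

Demand: x*(p_x,p_y,I) = 4/7·I/p_x and y* = 3/7·I/p_y.
At p_x=11.72, p_y=13, I=50: x* = 4/7·50/11.72 = 2.4378, y* = 1.6484.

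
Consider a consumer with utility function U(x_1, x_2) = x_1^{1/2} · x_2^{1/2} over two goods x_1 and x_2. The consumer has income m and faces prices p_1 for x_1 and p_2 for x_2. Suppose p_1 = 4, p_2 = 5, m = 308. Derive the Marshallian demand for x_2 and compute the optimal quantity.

x_2* = 30.8

The MRS is x_2/x_1. Set MRS = p_1/p_2.
Rearranging, p_2·x_2 = p_1·x_1. Substituting into the budget gives p_1·x_1·(1 + 1) = m.
Demand: x_1*(p_1,p_2,m) = 0.5·m/p_1 and x_2* = 0.5·m/p_2.
At p_1=4, p_2=5, m=308: x_2* = 0.5·308/5 = 30.8.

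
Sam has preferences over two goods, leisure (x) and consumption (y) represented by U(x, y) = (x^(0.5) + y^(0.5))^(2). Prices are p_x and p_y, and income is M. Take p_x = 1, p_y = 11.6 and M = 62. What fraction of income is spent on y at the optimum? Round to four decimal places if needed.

MRS = MU_x/MU_y = (y/x)^(0.5). Set equal to p_x/p_y.
Solve for the ratio: y/x = [p_x/p_y]^(2).
Substitute y = (y/x)·x into the budget: x* = M/(p_x + p_y·(y/x)).
Numerically y/x = 0.007432, so x* = 62/(1 + 11.6·0.007432) = 57.0794 and y* = 0.007432·57.0794 = 0.4242.
Expenditure on y: 11.6·0.4242 = 4.9206; share = 0.0794.

share on y = 0.0794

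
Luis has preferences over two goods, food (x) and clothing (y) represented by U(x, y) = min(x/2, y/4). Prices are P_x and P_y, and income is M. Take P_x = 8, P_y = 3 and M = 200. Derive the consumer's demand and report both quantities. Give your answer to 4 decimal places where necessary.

x* = 14.2857, y* = 28.5714

With perfect complements, no substitution: consume in ratio x:y = 2:4.
Budget: P_x·x + P_y·2·x = M, so (2·P_x + 4·P_y)·x = 2·M.
Demand: x*(P_x,P_y,M) = 2·M/(2·P_x + 4·P_y), y* = 4·M/(2·P_x + 4·P_y).
Here 2·8 + 4·3 = 28, giving x* = 14.2857 and y* = 28.5714.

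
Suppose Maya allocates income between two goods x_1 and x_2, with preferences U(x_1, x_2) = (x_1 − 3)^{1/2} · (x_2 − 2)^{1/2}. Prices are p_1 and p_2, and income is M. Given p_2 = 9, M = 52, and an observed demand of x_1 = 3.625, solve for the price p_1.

This is Cobb-Douglas in (x_1−3, x_2−2): tangency gives 0.5·p_2·(x_2−2) = 0.5·p_1·(x_1−3).
Substituting into the budget: x_1* = 3 + 0.5·(M − 3·p_1 − 2·p_2)/p_1, and x_2* = 2 + 0.5·(…)/p_2.
Set x_1* = 3.625 in the demand function and solve for p_1: p_1 = 8.

p_1 = 8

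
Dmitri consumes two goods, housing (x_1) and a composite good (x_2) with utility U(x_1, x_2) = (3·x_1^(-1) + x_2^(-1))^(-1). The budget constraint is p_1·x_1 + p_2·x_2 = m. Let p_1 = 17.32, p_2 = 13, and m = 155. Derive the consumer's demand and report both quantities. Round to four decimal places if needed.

x_1* = 5.9654, x_2* = 3.9754

MU_x_1 ∝ 3·x_1^(-2), MU_x_2 ∝ x_2^(-2), so MRS = 3·(x_2/x_1)^(2) = p_1/p_2.
Solve for the ratio: x_2/x_1 = [(1/3)·p_1/p_2]^(0.5).
Substitute x_2 = (x_2/x_1)·x_1 into the budget: x_1* = m/(p_1 + p_2·(x_2/x_1)).
Numerically x_2/x_1 = 0.66641, so x_1* = 155/(17.32 + 13·0.66641) = 5.9654 and x_2* = 0.66641·5.9654 = 3.9754.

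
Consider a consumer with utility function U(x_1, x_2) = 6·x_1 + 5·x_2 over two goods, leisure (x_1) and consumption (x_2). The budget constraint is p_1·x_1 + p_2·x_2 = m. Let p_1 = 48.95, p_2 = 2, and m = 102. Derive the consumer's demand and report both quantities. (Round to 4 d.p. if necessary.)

x_1* = 0, x_2* = 51

Numerically: x_1* = 0, x_2* = 51.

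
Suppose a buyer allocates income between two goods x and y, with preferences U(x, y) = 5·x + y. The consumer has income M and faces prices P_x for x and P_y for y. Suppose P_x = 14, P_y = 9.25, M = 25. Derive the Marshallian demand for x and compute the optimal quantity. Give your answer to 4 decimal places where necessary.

Perfect substitutes: compare marginal utility per dollar. 5/P_x vs 1/P_y → 0.3571 vs 0.1081.
x gives more utility per dollar, so spend all income on x: x* = M/P_x, y* = 0.
Numerically: x* = 1.7857, y* = 0.

x* = 1.7857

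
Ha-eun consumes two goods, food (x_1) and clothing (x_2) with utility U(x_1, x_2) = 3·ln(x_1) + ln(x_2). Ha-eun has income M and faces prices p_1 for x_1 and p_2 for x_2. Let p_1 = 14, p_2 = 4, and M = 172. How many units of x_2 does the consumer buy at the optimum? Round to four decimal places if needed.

x_2* = 10.75

The MRS is 3·x_2/x_1. Set MRS = p_1/p_2.
Rearranging, p_2·x_2 = (1/3)·p_1·x_1. Substituting into the budget gives p_1·x_1·(1 + (1/3)) = M.
Demand: x_1*(p_1,p_2,M) = 0.75·M/p_1 and x_2* = 0.25·M/p_2.
At p_1=14, p_2=4, M=172: x_2* = 0.25·172/4 = 10.75.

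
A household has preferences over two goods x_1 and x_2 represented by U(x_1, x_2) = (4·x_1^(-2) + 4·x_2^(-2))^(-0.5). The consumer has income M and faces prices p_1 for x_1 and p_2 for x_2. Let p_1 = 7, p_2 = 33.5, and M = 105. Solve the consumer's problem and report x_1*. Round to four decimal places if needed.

x_1* = 3.9064

MU_x_1 ∝ 4·x_1^(-3), MU_x_2 ∝ 4·x_2^(-3), so MRS = (x_2/x_1)^(3) = p_1/p_2.
Solve for the ratio: x_2/x_1 = [p_1/p_2]^(1/3).
With the ratio pinned down, the budget gives x_1* = M/(p_1 + p_2·(x_2/x_1)) and x_2* = (x_2/x_1)·x_1*.
Numerically x_2/x_1 = 0.593405, so x_1* = 105/(7 + 33.5·0.593405) = 3.9064.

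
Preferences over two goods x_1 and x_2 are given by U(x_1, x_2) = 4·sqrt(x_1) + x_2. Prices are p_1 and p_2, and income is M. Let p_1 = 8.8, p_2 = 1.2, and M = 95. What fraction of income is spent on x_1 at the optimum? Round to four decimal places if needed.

Plugging in: x_1* = (2·1.2/8.8)² = 0.0744, x_2* = 78.6212.
Expenditure on x_1: 8.8·0.0744 = 0.6545; share = 0.0069.

share on x_1 = 0.0069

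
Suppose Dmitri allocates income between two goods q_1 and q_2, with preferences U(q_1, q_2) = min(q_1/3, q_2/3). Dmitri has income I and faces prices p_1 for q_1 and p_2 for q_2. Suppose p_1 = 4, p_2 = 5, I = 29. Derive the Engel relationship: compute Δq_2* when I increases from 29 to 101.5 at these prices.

With perfect complements, no substitution: consume in ratio q_1:q_2 = 3:3.
Budget: p_1·q_1 + p_2·q_1 = I, so (3·p_1 + 3·p_2)·q_1 = 3·I.
Demand: q_1*(p_1,p_2,I) = 3·I/(3·p_1 + 3·p_2), q_2* = 3·I/(3·p_1 + 3·p_2).
Here 3·4 + 3·5 = 27, giving q_2* = 3.2222.
At I' = 101.5: q_2* = 11.2778. Change: 11.2778 − 3.2222 = 8.0556.

Δq_2* = 8.0556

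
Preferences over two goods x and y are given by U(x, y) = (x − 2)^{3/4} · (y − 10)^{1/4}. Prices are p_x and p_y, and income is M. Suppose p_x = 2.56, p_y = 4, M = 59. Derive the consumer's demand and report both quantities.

x* = 6.0664, y* = 10.8675

After buying the subsistence bundle (2, 10), a share 0.75 of the remaining income goes to x: x* = 2 + 0.75·(M − 2p_x − 10p_y)/p_x.
Discretionary income = 59 − 2·2.56 − 10·4 = 13.88; x* = 2 + 0.75·13.88/2.56 = 6.0664; y* = 10 + 0.25·13.88/4 = 10.8675.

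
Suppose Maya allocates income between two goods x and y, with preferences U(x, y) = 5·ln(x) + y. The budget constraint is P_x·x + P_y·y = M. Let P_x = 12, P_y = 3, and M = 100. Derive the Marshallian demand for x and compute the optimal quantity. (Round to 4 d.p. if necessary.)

MU_x = 5/x, MU_y = 1. Tangency: 5/x = P_x/P_y.
So x*(P_x,P_y) = 5·P_y/P_x, independent of income; and y* = (M − 5·P_y)/P_y.
At the given prices: x* = 5·3/12 = 1.25.

x* = 1.25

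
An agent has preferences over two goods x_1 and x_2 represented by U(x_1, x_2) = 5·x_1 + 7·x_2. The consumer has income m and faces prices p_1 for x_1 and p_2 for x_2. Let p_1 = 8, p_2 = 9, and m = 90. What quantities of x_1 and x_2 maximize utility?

Linear utility — the consumer picks whichever good has higher MU/price: 5/8 = 0.625 vs 7/9 = 0.7778.
x_2 gives more utility per dollar, so spend all income on x_2: x_2* = m/p_2, x_1* = 0.
Numerically: x_1* = 0, x_2* = 10.

x_1* = 0, x_2* = 10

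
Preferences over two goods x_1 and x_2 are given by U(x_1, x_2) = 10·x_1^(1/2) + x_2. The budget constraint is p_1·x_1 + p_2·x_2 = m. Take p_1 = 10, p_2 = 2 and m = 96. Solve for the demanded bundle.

x_1* = 1, x_2* = 43

Set MRS = p_1/p_2: 5·x_1^(−1/2) = p_1/p_2.
Solve: √x_1 = 5·p_2/p_1, so x_1*(p_1,p_2) = (5·p_2/p_1)², and x_2* = (m − p_1·x_1*)/p_2.
Plugging in: x_1* = (5·2/10)² = 1, x_2* = 43.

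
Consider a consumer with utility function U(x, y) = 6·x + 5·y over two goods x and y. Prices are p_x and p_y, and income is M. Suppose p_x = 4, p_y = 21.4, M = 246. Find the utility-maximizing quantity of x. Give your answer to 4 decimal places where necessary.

Linear utility — the consumer picks whichever good has higher MU/price: 6/4 = 1.5 vs 5/21.4 = 0.2336.
x gives more utility per dollar, so spend all income on x: x* = M/p_x, y* = 0.
Numerically: x* = 61.5, y* = 0.

x* = 61.5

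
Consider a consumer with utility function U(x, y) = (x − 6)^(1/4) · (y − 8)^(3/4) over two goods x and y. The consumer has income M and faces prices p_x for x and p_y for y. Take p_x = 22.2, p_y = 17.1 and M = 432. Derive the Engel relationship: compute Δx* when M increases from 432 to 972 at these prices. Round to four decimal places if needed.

Discretionary income = 432 − 6·22.2 − 8·17.1 = 162; x* = 6 + 0.25·162/22.2 = 7.8243.
At M' = 972: x* = 13.9054. Change: 13.9054 − 7.8243 = 6.0811.

Δx* = 6.0811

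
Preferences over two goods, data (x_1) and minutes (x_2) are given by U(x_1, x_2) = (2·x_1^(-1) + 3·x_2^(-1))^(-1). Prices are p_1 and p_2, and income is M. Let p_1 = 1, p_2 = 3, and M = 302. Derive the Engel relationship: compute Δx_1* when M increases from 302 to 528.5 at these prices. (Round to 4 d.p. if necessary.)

From the CES first-order condition, (2/3)·(x_2/x_1)^(2) = p_1/p_2.
Solve for the ratio: x_2/x_1 = [(3/2)·p_1/p_2]^(0.5).
With the ratio pinned down, the budget gives x_1* = M/(p_1 + p_2·(x_2/x_1)) and x_2* = (x_2/x_1)·x_1*.
Numerically x_2/x_1 = 0.707107, so x_1* = 302/(1 + 3·0.707107) = 96.7539.
At M' = 528.5: x_1* = 169.3194. Change: 169.3194 − 96.7539 = 72.5654.

Δx_1* = 72.5654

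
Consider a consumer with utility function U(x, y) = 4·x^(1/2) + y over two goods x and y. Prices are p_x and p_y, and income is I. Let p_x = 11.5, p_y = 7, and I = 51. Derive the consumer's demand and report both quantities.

x* = 1.482, y* = 4.8509

MU_x = 2/√x, MU_y = 1. Tangency: 2/√x = p_x/p_y.
Thus x* = (2·p_y/p_x)² — independent of I — with the rest of income spent on y.
Plugging in: x* = (2·7/11.5)² = 1.482, y* = 4.8509.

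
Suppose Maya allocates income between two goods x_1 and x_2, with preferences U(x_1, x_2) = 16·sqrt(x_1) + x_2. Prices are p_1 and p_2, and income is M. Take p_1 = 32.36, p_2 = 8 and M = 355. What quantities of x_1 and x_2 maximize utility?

Set MRS = p_1/p_2: 8·x_1^(−1/2) = p_1/p_2.
Solve: √x_1 = 8·p_2/p_1, so x_1*(p_1,p_2) = (8·p_2/p_1)², and x_2* = (M − p_1·x_1*)/p_2.
Plugging in: x_1* = (8·8/32.36)² = 3.9115, x_2* = 28.553.

x_1* = 3.9115, x_2* = 28.553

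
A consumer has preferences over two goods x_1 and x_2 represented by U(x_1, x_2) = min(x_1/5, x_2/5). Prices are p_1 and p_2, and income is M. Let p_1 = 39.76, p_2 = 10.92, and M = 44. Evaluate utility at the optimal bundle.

V = 0.1736

With perfect complements, no substitution: consume in ratio x_1:x_2 = 5:5.
Budget: p_1·x_1 + p_2·x_1 = M, so (5·p_1 + 5·p_2)·x_1 = 5·M.
Demand: x_1*(p_1,p_2,M) = 5·M/(5·p_1 + 5·p_2), x_2* = 5·M/(5·p_1 + 5·p_2).
Here 5·39.76 + 5·10.92 = 253.4, giving x_1* = 0.8682 and x_2* = 0.8682.
Utility at the optimum: U(0.8682, 0.8682) = 0.1736.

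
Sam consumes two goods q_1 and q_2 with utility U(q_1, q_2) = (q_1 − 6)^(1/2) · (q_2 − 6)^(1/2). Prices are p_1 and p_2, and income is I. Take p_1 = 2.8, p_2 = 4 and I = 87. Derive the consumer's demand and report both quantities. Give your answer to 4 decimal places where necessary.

MRS = (q_2−6)/(q_1−6). Tangency with p_1/p_2 gives q_2−6 = (p_1/p_2)·(q_1−6).
Substituting into the budget: q_1* = 6 + 0.5·(I − 6·p_1 − 6·p_2)/p_1, and q_2* = 6 + 0.5·(…)/p_2.
Discretionary income = 87 − 6·2.8 − 6·4 = 46.2; q_1* = 6 + 0.5·46.2/2.8 = 14.25; q_2* = 6 + 0.5·46.2/4 = 11.775.

q_1* = 14.25, q_2* = 11.775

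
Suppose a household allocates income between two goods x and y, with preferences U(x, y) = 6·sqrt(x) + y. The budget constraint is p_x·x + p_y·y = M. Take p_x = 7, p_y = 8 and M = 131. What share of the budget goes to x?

share on x = 0.6281

Utility is quasi-linear in y; the FOC for x is 3/√x = p_x/p_y.
Solve: √x = 3·p_y/p_x, so x*(p_x,p_y) = (3·p_y/p_x)², and y* = (M − p_x·x*)/p_y.
Plugging in: x* = (3·8/7)² = 11.7551, y* = 6.0893.
Expenditure on x: 7·11.7551 = 82.2857; share = 0.6281.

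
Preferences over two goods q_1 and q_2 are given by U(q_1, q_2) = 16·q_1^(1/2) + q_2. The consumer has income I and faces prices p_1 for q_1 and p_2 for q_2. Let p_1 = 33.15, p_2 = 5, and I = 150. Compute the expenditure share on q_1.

Utility is quasi-linear in q_2; the FOC for q_1 is 8/√q_1 = p_1/p_2.
Solve: √q_1 = 8·p_2/p_1, so q_1*(p_1,p_2) = (8·p_2/p_1)², and q_2* = (I − p_1·q_1*)/p_2.
Plugging in: q_1* = (8·5/33.15)² = 1.456, q_2* = 20.3469.
Expenditure on q_1: 33.15·1.456 = 48.2655; share = 0.3218.

share on q_1 = 0.3218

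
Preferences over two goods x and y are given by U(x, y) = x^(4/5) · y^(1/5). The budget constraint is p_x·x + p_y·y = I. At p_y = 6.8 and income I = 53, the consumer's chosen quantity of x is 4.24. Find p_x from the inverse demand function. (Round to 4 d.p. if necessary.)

p_x = 10

The MRS is 4·y/x. Set MRS = p_x/p_y.
So 0.8·p_y·y = 0.2·p_x·x; combined with the budget, a share 0.8 of income goes to x.
Demand: x*(p_x,p_y,I) = 0.8·I/p_x and y* = 0.2·I/p_y.
Set x* = 4.24 in the demand function and solve for p_x: p_x = 10.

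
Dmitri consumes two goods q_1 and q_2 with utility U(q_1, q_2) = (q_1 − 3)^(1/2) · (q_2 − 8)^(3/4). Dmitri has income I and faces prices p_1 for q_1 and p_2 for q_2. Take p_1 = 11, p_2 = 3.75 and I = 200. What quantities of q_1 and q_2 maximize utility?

MRS = (2/3)·(q_2−8)/(q_1−3). Tangency with p_1/p_2 gives q_2−8 = (3/2)·(p_1/p_2)·(q_1−3).
Substituting into the budget: q_1* = 3 + 0.4·(I − 3·p_1 − 8·p_2)/p_1, and q_2* = 8 + 0.6·(…)/p_2.
Discretionary income = 200 − 3·11 − 8·3.75 = 137; q_1* = 3 + 0.4·137/11 = 7.9818; q_2* = 8 + 0.6·137/3.75 = 29.92.

q_1* = 7.9818, q_2* = 29.92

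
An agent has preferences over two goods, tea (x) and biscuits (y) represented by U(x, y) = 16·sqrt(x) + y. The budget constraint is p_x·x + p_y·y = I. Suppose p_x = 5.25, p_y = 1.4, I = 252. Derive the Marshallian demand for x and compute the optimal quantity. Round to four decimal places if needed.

MU_x = 8/√x, MU_y = 1. Tangency: 8/√x = p_x/p_y.
Solve: √x = 8·p_y/p_x, so x*(p_x,p_y) = (8·p_y/p_x)², and y* = (I − p_x·x*)/p_y.
Plugging in: x* = (8·1.4/5.25)² = 4.5511.

x* = 4.5511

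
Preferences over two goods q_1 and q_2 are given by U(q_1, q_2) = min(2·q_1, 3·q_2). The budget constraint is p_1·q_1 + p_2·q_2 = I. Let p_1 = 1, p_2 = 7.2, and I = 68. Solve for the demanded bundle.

q_1* = 11.7241, q_2* = 7.8161

Leontief preferences: the optimum is at the kink where q_1/3 = q_2/2, i.e. q_2 = (2/3)·q_1.
Budget: p_1·q_1 + p_2·(2/3)·q_1 = I, so (3·p_1 + 2·p_2)·q_1 = 3·I.
Demand: q_1*(p_1,p_2,I) = 3·I/(3·p_1 + 2·p_2), q_2* = 2·I/(3·p_1 + 2·p_2).
Here 3·1 + 2·7.2 = 17.4, giving q_1* = 11.7241 and q_2* = 7.8161.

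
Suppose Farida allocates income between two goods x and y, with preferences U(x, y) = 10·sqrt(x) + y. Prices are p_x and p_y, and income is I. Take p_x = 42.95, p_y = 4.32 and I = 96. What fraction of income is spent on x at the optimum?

share on x = 0.1132

MU_x = 5/√x, MU_y = 1. Tangency: 5/√x = p_x/p_y.
Solve: √x = 5·p_y/p_x, so x*(p_x,p_y) = (5·p_y/p_x)², and y* = (I − p_x·x*)/p_y.
Plugging in: x* = (5·4.32/42.95)² = 0.2529, y* = 19.7077.
Expenditure on x: 42.95·0.2529 = 10.8629; share = 0.1132.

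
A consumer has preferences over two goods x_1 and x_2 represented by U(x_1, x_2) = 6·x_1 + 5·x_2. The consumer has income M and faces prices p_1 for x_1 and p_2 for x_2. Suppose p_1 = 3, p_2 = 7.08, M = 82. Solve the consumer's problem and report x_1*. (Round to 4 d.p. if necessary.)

Linear utility — the consumer picks whichever good has higher MU/price: 6/3 = 2 vs 5/7.08 = 0.7062.
x_1 gives more utility per dollar, so spend all income on x_1: x_1* = M/p_1, x_2* = 0.
Numerically: x_1* = 27.3333, x_2* = 0.

x_1* = 27.3333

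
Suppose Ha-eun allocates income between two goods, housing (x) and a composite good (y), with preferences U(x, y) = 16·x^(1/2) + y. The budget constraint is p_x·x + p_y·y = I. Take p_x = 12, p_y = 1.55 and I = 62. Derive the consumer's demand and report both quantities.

Utility is quasi-linear in y; the FOC for x is 8/√x = p_x/p_y.
Solve: √x = 8·p_y/p_x, so x*(p_x,p_y) = (8·p_y/p_x)², and y* = (I − p_x·x*)/p_y.
Plugging in: x* = (8·1.55/12)² = 1.0678, y* = 31.7333.

x* = 1.0678, y* = 31.7333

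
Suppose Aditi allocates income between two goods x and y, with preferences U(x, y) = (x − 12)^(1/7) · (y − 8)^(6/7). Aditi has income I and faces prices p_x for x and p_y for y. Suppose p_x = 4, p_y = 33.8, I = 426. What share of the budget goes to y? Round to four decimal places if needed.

share on y = 0.8512

This is Cobb-Douglas in (x−12, y−8): tangency gives 1/7·p_y·(y−8) = 6/7·p_x·(x−12).
Substituting into the budget: x* = 12 + 1/7·(I − 12·p_x − 8·p_y)/p_x, and y* = 8 + 6/7·(…)/p_y.
Discretionary income = 426 − 12·4 − 8·33.8 = 107.6; x* = 12 + 1/7·107.6/4 = 15.8429; y* = 8 + 6/7·107.6/33.8 = 10.7287.
Expenditure on y: 33.8·10.7287 = 362.6286; share = 0.8512.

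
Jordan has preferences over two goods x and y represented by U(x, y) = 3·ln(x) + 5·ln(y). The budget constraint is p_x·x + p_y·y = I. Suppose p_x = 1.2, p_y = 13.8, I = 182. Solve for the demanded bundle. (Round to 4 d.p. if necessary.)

MU_x/MU_y = (3·y)/(5·x); tangency sets this equal to p_x/p_y.
Rearranging, p_y·y = (5/3)·p_x·x. Substituting into the budget gives p_x·x·(1 + (5/3)) = I.
Demand: x*(p_x,p_y,I) = 0.375·I/p_x and y* = 0.625·I/p_y.
At p_x=1.2, p_y=13.8, I=182: x* = 0.375·182/1.2 = 56.875, y* = 8.2428.

x* = 56.875, y* = 8.2428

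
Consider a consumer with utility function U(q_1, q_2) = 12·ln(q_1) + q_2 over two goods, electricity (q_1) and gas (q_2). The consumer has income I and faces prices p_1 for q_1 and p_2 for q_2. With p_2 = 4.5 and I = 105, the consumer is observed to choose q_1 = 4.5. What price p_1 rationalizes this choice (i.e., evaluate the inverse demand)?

p_1 = 12

MU_q_1 = 12/q_1, MU_q_2 = 1. Tangency: 12/q_1 = p_1/p_2.
So q_1*(p_1,p_2) = 12·p_2/p_1, independent of income; and q_2* = (I − 12·p_2)/p_2.
Set q_1* = 4.5 in the demand function and solve for p_1: p_1 = 12.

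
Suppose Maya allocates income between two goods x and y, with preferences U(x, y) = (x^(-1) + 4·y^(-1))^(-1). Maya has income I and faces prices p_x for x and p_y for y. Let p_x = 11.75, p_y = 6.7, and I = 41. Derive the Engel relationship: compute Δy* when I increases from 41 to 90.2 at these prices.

MRS = MU_x/MU_y = (1/4)·(y/x)^(2). Set equal to p_x/p_y.
Hence y/x = (4·p_x/p_y)^(1/(2)), i.e. raised to the 0.5 power.
Substitute y = (y/x)·x into the budget: x* = I/(p_x + p_y·(y/x)).
Numerically y/x = 2.64857, so x* = 41/(11.75 + 6.7·2.64857) = 1.39 and y* = 2.64857·1.39 = 3.6816.
At I' = 90.2: y* = 8.0996. Change: 8.0996 − 3.6816 = 4.418.

Δy* = 4.418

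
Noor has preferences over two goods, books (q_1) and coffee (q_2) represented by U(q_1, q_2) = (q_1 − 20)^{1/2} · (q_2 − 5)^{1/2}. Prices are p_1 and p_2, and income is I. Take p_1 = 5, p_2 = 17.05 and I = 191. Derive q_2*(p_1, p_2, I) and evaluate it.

q_2* = 5.1686

MRS = (q_2−5)/(q_1−20). Tangency with p_1/p_2 gives q_2−5 = (p_1/p_2)·(q_1−20).
Substituting into the budget: q_1* = 20 + 0.5·(I − 20·p_1 − 5·p_2)/p_1, and q_2* = 5 + 0.5·(…)/p_2.
Discretionary income = 191 − 20·5 − 5·17.05 = 5.75; q_2* = 5 + 0.5·5.75/17.05 = 5.1686.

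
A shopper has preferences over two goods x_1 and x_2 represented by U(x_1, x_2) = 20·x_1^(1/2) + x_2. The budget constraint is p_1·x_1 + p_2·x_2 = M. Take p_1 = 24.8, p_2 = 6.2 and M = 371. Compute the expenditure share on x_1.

share on x_1 = 0.4178

Utility is quasi-linear in x_2; the FOC for x_1 is 10/√x_1 = p_1/p_2.
Solve: √x_1 = 10·p_2/p_1, so x_1*(p_1,p_2) = (10·p_2/p_1)², and x_2* = (M − p_1·x_1*)/p_2.
Plugging in: x_1* = (10·6.2/24.8)² = 6.25, x_2* = 34.8387.
Expenditure on x_1: 24.8·6.25 = 155; share = 0.4178.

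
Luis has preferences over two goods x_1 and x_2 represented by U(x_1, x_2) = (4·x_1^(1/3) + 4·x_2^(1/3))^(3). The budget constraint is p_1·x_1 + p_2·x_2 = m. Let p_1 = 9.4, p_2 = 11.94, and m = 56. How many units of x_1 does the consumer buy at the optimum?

Substitute x_2 = (x_2/x_1)·x_1 into the budget: x_1* = m/(p_1 + p_2·(x_2/x_1)).
Numerically x_2/x_1 = 0.69853, so x_1* = 56/(9.4 + 11.94·0.69853) = 3.1566.

x_1* = 3.1566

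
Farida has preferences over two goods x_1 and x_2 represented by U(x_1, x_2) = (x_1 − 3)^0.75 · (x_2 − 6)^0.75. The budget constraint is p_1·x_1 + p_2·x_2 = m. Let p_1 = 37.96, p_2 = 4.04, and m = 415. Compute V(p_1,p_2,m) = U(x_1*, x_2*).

This is Cobb-Douglas in (x_1−3, x_2−6): tangency gives 0.75·p_2·(x_2−6) = 0.75·p_1·(x_1−3).
Substituting into the budget: x_1* = 3 + 0.5·(m − 3·p_1 − 6·p_2)/p_1, and x_2* = 6 + 0.5·(…)/p_2.
Discretionary income = 415 − 3·37.96 − 6·4.04 = 276.88; x_1* = 3 + 0.5·276.88/37.96 = 6.647; x_2* = 6 + 0.5·276.88/4.04 = 40.2673.
Utility at the optimum: U(6.647, 40.2673) = 37.3776.

V = 37.3776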